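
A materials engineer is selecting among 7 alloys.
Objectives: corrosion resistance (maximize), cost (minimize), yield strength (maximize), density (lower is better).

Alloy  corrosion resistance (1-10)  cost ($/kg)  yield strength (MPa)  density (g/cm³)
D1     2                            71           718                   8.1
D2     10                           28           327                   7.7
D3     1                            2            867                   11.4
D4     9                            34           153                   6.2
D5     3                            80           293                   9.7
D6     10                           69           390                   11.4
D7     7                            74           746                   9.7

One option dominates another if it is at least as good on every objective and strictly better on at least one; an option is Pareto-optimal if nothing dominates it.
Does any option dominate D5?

Yes

D2 vs D5: corrosion resistance 10≥3, cost 28≤80, yield strength 327≥293, density 7.7≤9.7 — D2 is at least as good on every objective and strictly better on at least one, so D2 dominates D5.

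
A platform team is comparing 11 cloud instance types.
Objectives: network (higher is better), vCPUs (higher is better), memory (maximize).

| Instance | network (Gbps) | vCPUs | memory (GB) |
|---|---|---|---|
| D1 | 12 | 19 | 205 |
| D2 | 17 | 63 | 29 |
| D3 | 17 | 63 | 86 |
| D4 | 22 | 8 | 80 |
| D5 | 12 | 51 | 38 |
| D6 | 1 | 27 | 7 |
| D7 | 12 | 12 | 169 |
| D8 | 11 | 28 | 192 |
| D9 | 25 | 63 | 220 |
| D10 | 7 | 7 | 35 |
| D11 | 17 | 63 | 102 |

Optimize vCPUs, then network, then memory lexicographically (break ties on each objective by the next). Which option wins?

D9

First maximize vCPUs: best is 63, kept {D2, D3, D9, D11}.
Then maximize network: best is 25, kept {D9}.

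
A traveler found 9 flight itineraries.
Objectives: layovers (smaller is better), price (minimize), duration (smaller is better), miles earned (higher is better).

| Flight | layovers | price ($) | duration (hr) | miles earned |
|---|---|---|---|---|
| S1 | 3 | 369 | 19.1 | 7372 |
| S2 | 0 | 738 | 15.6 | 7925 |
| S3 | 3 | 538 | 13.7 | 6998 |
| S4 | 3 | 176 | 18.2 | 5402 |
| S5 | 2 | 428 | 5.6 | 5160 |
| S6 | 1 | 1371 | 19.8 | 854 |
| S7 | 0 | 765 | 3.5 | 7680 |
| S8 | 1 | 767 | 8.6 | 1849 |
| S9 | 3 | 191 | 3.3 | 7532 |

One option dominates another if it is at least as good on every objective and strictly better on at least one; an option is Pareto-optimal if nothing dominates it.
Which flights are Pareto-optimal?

S2, S4, S5, S7, S9

S1: dominated by S9 (layovers 3≤3, price 191≤369, duration 3.3≤19.1, miles earned 7532≥7372).
S2: not dominated (best miles earned).
S3: dominated by S9 (layovers 3≤3, price 191≤538, duration 3.3≤13.7, miles earned 7532≥6998).
S4: not dominated (best price).
S5: not dominated.
S6: dominated by S2 (layovers 0≤1, price 738≤1371, duration 15.6≤19.8, miles earned 7925≥854).
S7: not dominated.
S8: dominated by S7 (layovers 0≤1, price 765≤767, duration 3.5≤8.6, miles earned 7680≥1849).
S9: not dominated (best duration).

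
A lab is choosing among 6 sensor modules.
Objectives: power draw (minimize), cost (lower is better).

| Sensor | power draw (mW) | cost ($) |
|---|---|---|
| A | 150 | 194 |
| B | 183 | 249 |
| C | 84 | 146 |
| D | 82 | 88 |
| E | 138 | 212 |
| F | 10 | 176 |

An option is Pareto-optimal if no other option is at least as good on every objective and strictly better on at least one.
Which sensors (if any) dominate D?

none

A: worse on power draw (150 vs 82).
B: worse on power draw (183 vs 82).
C: worse on power draw (84 vs 82).
E: worse on power draw (138 vs 82).
F: worse on cost (176 vs 88).
No option dominates D.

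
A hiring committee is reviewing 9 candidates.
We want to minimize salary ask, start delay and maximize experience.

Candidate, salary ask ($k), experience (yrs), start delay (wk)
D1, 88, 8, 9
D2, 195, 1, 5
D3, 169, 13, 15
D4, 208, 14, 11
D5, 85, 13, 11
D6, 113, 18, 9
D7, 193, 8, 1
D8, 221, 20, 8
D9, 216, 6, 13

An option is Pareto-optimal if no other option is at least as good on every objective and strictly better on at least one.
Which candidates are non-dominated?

D1: not dominated.
D2: dominated by D7 (salary ask 193≤195, experience 8≥1, start delay 1≤5).
D3: dominated by D5 (salary ask 85≤169, experience 13≥13, start delay 11≤15).
D4: dominated by D6 (salary ask 113≤208, experience 18≥14, start delay 9≤11).
D5: not dominated (best salary ask).
D6: not dominated.
D7: not dominated (best start delay).
D8: not dominated (best experience).
D9: dominated by D1 (salary ask 88≤216, experience 8≥6, start delay 9≤13).

D1, D5, D6, D7, D8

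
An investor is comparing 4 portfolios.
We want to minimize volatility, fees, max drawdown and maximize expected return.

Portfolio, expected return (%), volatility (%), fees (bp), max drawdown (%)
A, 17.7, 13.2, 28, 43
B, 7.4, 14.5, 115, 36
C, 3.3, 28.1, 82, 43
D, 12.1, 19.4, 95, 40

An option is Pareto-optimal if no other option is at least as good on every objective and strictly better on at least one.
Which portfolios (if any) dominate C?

A

A: expected return 17.7≥3.3, volatility 13.2≤28.1, fees 28≤82, max drawdown 43≤43 — dominates C.
Others (B, D) are each worse than C on at least one objective.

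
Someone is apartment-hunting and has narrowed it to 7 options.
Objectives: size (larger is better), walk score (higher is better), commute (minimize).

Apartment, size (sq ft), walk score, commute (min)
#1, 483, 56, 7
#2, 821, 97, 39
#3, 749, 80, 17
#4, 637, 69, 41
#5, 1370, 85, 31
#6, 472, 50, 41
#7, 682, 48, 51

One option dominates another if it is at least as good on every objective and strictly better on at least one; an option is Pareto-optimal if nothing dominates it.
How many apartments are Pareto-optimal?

4

#1: not dominated (best commute).
#2: not dominated (best walk score).
#3: not dominated.
#4: dominated by #2 (size 821≥637, walk score 97≥69, commute 39≤41).
#5: not dominated (best size).
#6: dominated by #1 (size 483≥472, walk score 56≥50, commute 7≤41).
#7: dominated by #2 (size 821≥682, walk score 97≥48, commute 39≤51).
Pareto-optimal: #1, #2, #3, #5 → 4.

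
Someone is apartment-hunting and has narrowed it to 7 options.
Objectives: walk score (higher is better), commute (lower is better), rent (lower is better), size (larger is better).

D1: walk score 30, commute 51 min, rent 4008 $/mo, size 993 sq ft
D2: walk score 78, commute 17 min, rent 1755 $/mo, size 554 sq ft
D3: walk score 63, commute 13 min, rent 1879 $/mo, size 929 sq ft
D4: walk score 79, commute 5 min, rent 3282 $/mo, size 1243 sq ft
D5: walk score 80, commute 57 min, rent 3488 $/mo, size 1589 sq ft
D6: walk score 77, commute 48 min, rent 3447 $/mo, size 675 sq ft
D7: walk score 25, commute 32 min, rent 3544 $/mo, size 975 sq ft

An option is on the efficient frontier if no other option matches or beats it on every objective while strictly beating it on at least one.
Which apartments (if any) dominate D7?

D4

D4: walk score 79≥25, commute 5≤32, rent 3282≤3544, size 1243≥975 — dominates D7.
Others (D1, D2, D3, D5, D6) are each worse than D7 on at least one objective.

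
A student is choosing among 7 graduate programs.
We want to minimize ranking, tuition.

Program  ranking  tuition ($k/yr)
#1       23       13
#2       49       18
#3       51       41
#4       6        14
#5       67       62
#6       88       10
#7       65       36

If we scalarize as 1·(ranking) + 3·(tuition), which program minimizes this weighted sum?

#4

#1: 1·23 + 3·13 = 62
#2: 1·49 + 3·18 = 103
#3: 1·51 + 3·41 = 174
#4: 1·6 + 3·14 = 48
#5: 1·67 + 3·62 = 253
#6: 1·88 + 3·10 = 118
#7: 1·65 + 3·36 = 173
Lowest: #4 at 48.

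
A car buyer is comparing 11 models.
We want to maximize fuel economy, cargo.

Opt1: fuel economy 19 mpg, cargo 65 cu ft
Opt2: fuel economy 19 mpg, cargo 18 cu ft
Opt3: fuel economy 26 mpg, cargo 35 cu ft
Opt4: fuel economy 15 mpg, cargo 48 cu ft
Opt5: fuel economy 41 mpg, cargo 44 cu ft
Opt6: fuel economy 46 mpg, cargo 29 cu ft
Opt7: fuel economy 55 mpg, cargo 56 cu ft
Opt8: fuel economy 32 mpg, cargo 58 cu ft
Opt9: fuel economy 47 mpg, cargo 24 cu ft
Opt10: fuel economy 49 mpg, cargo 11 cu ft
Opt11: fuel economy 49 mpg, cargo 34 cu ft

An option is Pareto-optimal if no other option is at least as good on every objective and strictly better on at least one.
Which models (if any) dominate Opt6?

Opt7, Opt11

Opt7: fuel economy 55≥46, cargo 56≥29 — dominates Opt6.
Opt11: fuel economy 49≥46, cargo 34≥29 — dominates Opt6.
Others (Opt1, Opt2, Opt3, Opt4, Opt5, Opt8, Opt9, Opt10) are each worse than Opt6 on at least one objective.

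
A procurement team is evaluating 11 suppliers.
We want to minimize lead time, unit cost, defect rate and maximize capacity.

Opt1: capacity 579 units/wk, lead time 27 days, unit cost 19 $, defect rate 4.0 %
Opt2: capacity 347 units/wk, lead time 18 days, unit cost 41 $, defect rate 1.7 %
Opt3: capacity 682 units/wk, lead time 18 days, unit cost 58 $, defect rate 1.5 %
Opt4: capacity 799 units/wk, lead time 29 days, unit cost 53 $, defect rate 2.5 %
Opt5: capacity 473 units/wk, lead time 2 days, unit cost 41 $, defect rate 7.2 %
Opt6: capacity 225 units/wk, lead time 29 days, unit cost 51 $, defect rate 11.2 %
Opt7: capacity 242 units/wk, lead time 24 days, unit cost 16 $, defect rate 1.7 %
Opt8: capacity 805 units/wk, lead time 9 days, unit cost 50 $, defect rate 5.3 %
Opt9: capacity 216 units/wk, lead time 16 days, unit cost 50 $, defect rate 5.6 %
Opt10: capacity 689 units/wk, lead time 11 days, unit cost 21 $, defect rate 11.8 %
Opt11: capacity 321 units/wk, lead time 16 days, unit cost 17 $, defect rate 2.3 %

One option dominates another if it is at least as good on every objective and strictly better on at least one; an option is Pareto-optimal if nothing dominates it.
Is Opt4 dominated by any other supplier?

Opt1: worse on capacity (579 vs 799).
Opt2: worse on capacity (347 vs 799).
Opt3: worse on capacity (682 vs 799).
Opt5: worse on capacity (473 vs 799).
Opt6: worse on capacity (225 vs 799).
Opt7: worse on capacity (242 vs 799).
Opt8: worse on defect rate (5.3 vs 2.5).
Opt9: worse on capacity (216 vs 799).
Opt10: worse on capacity (689 vs 799).
Opt11: worse on capacity (321 vs 799).
No option is at least as good as Opt4 on every objective and strictly better on one.

No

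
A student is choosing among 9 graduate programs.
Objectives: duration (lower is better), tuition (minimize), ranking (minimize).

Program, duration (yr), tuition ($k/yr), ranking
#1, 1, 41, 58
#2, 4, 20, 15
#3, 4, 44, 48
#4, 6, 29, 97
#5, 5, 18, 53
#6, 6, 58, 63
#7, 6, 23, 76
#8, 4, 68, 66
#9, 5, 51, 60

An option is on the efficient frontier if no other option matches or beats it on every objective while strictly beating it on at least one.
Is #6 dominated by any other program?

Yes

#1 vs #6: duration 1≤6, tuition 41≤58, ranking 58≤63 — #1 is at least as good on every objective and strictly better on at least one, so #1 dominates #6.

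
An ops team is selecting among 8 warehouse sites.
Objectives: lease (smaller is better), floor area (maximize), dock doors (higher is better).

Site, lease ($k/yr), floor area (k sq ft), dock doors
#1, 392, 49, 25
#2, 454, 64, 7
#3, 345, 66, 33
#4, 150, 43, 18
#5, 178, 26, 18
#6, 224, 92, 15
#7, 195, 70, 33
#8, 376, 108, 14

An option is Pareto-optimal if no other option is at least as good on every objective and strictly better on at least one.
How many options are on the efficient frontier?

#1: dominated by #3 (lease 345≤392, floor area 66≥49, dock doors 33≥25).
#2: dominated by #3 (lease 345≤454, floor area 66≥64, dock doors 33≥7).
#3: dominated by #7 (lease 195≤345, floor area 70≥66, dock doors 33≥33).
#4: not dominated (best lease).
#5: dominated by #4 (lease 150≤178, floor area 43≥26, dock doors 18≥18).
#6: not dominated.
#7: not dominated.
#8: not dominated (best floor area).
Pareto-optimal: #4, #6, #7, #8 → 4.

4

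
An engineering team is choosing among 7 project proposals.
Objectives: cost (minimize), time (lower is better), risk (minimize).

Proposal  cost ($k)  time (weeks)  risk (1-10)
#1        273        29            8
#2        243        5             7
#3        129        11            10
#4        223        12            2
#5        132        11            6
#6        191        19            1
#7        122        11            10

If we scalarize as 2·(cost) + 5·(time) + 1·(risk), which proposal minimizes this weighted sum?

#7

#1: 2·273 + 5·29 + 1·8 = 699
#2: 2·243 + 5·5 + 1·7 = 518
#3: 2·129 + 5·11 + 1·10 = 323
#4: 2·223 + 5·12 + 1·2 = 508
#5: 2·132 + 5·11 + 1·6 = 325
#6: 2·191 + 5·19 + 1·1 = 478
#7: 2·122 + 5·11 + 1·10 = 309
Lowest: #7 at 309.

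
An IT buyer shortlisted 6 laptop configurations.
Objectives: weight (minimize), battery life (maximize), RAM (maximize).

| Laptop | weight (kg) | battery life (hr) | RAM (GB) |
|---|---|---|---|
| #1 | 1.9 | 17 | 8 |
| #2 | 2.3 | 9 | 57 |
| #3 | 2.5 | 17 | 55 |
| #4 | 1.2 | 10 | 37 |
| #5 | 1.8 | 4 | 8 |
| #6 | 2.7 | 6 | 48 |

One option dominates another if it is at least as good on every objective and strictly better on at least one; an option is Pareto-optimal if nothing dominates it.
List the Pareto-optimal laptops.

#1: not dominated.
#2: not dominated (best RAM).
#3: not dominated.
#4: not dominated (best weight).
#5: dominated by #4 (weight 1.2≤1.8, battery life 10≥4, RAM 37≥8).
#6: dominated by #2 (weight 2.3≤2.7, battery life 9≥6, RAM 57≥48).

#1, #2, #3, #4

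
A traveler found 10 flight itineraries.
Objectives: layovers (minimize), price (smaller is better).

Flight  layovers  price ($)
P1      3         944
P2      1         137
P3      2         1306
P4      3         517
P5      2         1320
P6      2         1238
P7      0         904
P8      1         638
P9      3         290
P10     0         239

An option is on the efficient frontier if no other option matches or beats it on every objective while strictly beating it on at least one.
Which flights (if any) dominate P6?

P2, P7, P8, P10

P2: layovers 1≤2, price 137≤1238 — dominates P6.
P7: layovers 0≤2, price 904≤1238 — dominates P6.
P8: layovers 1≤2, price 638≤1238 — dominates P6.
P10: layovers 0≤2, price 239≤1238 — dominates P6.
Others (P1, P3, P4, P5, P9) are each worse than P6 on at least one objective.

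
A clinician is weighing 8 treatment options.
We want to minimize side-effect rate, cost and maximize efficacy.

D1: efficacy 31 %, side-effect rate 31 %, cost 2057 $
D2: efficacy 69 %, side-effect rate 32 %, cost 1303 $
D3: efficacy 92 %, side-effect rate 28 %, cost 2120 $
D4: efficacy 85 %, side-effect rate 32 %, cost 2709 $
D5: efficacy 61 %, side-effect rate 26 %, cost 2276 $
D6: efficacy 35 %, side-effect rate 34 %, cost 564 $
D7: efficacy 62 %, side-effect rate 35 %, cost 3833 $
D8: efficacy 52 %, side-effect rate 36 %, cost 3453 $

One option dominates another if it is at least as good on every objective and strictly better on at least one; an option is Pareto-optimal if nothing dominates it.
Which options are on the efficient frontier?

D1, D2, D3, D5, D6

D1: not dominated.
D2: not dominated.
D3: not dominated (best efficacy).
D4: dominated by D3 (efficacy 92≥85, side-effect rate 28≤32, cost 2120≤2709).
D5: not dominated (best side-effect rate).
D6: not dominated (best cost).
D7: dominated by D2 (efficacy 69≥62, side-effect rate 32≤35, cost 1303≤3833).
D8: dominated by D2 (efficacy 69≥52, side-effect rate 32≤36, cost 1303≤3453).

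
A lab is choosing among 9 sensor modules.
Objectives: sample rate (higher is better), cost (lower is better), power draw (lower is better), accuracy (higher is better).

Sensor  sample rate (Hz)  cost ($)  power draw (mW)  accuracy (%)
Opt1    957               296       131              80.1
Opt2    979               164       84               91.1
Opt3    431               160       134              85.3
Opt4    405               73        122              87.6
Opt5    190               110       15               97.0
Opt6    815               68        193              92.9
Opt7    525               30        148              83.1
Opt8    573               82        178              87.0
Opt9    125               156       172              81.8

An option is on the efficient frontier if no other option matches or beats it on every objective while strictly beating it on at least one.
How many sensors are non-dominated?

7

Opt1: dominated by Opt2 (sample rate 979≥957, cost 164≤296, power draw 84≤131, accuracy 91.1≥80.1).
Opt2: not dominated (best sample rate).
Opt3: not dominated.
Opt4: not dominated.
Opt5: not dominated (best power draw).
Opt6: not dominated.
Opt7: not dominated (best cost).
Opt8: not dominated.
Opt9: dominated by Opt4 (sample rate 405≥125, cost 73≤156, power draw 122≤172, accuracy 87.6≥81.8).
Pareto-optimal: Opt2, Opt3, Opt4, Opt5, Opt6, Opt7, Opt8 → 7.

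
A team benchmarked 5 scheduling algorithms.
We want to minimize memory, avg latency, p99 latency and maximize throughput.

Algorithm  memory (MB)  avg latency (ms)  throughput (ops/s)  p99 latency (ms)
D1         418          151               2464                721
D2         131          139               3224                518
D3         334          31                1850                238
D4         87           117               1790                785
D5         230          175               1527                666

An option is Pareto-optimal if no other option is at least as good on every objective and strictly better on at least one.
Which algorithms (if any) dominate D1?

D2

D2: memory 131≤418, avg latency 139≤151, throughput 3224≥2464, p99 latency 518≤721 — dominates D1.
Others (D3, D4, D5) are each worse than D1 on at least one objective.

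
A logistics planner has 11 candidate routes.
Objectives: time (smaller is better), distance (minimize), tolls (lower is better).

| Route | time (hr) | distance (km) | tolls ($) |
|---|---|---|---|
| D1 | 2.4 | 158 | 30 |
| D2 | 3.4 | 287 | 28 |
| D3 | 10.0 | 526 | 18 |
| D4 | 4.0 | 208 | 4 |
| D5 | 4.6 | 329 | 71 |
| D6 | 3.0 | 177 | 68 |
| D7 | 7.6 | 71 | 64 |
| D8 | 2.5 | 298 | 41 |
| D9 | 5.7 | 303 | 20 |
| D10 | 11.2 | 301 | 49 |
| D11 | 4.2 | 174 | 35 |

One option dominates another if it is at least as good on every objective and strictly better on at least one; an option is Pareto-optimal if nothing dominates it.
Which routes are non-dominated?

D1, D2, D4, D7

D1: not dominated (best time).
D2: not dominated.
D3: dominated by D4 (time 4.0≤10.0, distance 208≤526, tolls 4≤18).
D4: not dominated (best tolls).
D5: dominated by D1 (time 2.4≤4.6, distance 158≤329, tolls 30≤71).
D6: dominated by D1 (time 2.4≤3.0, distance 158≤177, tolls 30≤68).
D7: not dominated (best distance).
D8: dominated by D1 (time 2.4≤2.5, distance 158≤298, tolls 30≤41).
D9: dominated by D4 (time 4.0≤5.7, distance 208≤303, tolls 4≤20).
D10: dominated by D1 (time 2.4≤11.2, distance 158≤301, tolls 30≤49).
D11: dominated by D1 (time 2.4≤4.2, distance 158≤174, tolls 30≤35).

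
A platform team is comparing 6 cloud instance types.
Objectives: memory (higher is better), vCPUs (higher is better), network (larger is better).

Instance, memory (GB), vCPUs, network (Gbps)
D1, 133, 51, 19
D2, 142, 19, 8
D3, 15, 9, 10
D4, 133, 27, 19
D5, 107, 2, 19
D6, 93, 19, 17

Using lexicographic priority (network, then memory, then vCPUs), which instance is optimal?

D1

First maximize network: best is 19, kept {D1, D4, D5}.
Then maximize memory: best is 133, kept {D1, D4}.
Then maximize vCPUs: best is 51, kept {D1}.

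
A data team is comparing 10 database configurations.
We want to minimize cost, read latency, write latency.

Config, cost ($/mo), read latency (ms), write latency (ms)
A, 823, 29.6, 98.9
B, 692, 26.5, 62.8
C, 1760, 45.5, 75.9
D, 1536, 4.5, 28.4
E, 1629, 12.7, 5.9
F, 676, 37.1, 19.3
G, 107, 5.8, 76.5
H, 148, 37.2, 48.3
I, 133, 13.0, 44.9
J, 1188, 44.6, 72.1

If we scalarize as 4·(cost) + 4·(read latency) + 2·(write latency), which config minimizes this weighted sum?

A: 4·823 + 4·29.6 + 2·98.9 = 3608.2
B: 4·692 + 4·26.5 + 2·62.8 = 2999.6
C: 4·1760 + 4·45.5 + 2·75.9 = 7373.8
D: 4·1536 + 4·4.5 + 2·28.4 = 6218.8
E: 4·1629 + 4·12.7 + 2·5.9 = 6578.6
F: 4·676 + 4·37.1 + 2·19.3 = 2891.0
G: 4·107 + 4·5.8 + 2·76.5 = 604.2
H: 4·148 + 4·37.2 + 2·48.3 = 837.4
I: 4·133 + 4·13.0 + 2·44.9 = 673.8
J: 4·1188 + 4·44.6 + 2·72.1 = 5074.6
Lowest: G at 604.2.

G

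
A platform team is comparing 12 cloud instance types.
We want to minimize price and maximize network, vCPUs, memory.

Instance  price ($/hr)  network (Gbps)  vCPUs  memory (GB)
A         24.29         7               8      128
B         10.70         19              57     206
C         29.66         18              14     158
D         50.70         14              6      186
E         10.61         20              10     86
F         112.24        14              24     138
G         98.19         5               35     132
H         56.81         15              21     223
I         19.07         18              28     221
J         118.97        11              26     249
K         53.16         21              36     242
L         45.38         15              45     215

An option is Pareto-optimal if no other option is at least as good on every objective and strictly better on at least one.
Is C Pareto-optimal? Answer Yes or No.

B vs C: price 10.70≤29.66, network 19≥18, vCPUs 57≥14, memory 206≥158 — B is at least as good on every objective and strictly better on at least one, so B dominates C.

No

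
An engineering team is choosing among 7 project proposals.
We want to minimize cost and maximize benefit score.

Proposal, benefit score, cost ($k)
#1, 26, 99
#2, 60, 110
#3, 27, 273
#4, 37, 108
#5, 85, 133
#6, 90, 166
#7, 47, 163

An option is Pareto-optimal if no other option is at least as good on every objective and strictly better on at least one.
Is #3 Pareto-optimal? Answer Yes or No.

#2 vs #3: benefit score 60≥27, cost 110≤273 — #2 is at least as good on every objective and strictly better on at least one, so #2 dominates #3.

No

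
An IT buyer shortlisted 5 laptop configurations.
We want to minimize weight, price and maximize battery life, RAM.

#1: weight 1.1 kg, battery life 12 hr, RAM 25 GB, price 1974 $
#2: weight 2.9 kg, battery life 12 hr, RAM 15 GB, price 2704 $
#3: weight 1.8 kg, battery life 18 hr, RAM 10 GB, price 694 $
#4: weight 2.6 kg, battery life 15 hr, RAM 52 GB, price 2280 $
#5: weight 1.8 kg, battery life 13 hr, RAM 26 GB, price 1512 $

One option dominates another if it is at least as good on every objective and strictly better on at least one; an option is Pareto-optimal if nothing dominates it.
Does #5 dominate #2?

#5 vs #2: weight 1.8≤2.9, battery life 13≥12, RAM 26≥15, price 1512≤2704 — #5 is at least as good on every objective with at least one strict improvement.

Yes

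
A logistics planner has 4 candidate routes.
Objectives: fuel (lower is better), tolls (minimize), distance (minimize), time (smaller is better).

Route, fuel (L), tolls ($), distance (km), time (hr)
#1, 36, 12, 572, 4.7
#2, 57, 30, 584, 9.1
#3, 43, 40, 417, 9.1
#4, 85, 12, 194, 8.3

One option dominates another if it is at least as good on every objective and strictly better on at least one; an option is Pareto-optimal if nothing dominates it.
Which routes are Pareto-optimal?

#1: not dominated (best fuel).
#2: dominated by #1 (fuel 36≤57, tolls 12≤30, distance 572≤584, time 4.7≤9.1).
#3: not dominated.
#4: not dominated (best distance).

#1, #3, #4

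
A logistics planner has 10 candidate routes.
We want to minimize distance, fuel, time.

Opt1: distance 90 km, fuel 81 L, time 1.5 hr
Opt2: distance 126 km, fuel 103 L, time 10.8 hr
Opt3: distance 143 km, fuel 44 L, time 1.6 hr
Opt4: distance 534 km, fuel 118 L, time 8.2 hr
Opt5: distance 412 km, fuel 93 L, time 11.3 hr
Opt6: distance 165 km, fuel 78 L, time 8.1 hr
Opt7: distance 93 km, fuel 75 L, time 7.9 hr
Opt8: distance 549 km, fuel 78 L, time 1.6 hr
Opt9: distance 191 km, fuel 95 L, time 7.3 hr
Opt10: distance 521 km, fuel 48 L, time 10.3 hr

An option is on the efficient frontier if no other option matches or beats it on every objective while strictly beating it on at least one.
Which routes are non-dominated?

Opt1, Opt3, Opt7

Opt1: not dominated (best distance).
Opt2: dominated by Opt1 (distance 90≤126, fuel 81≤103, time 1.5≤10.8).
Opt3: not dominated (best fuel).
Opt4: dominated by Opt1 (distance 90≤534, fuel 81≤118, time 1.5≤8.2).
Opt5: dominated by Opt1 (distance 90≤412, fuel 81≤93, time 1.5≤11.3).
Opt6: dominated by Opt3 (distance 143≤165, fuel 44≤78, time 1.6≤8.1).
Opt7: not dominated.
Opt8: dominated by Opt3 (distance 143≤549, fuel 44≤78, time 1.6≤1.6).
Opt9: dominated by Opt1 (distance 90≤191, fuel 81≤95, time 1.5≤7.3).
Opt10: dominated by Opt3 (distance 143≤521, fuel 44≤48, time 1.6≤10.3).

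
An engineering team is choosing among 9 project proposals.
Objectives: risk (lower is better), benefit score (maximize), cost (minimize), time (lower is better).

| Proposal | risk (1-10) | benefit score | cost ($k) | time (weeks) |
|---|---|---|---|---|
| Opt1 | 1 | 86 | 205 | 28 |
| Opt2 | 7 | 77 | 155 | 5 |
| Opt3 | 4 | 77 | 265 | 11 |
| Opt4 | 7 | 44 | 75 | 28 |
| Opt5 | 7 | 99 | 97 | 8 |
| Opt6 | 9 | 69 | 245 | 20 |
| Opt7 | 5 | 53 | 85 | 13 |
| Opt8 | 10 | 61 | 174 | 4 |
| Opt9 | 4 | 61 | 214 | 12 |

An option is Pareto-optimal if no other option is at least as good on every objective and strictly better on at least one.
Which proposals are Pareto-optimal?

Opt1, Opt2, Opt3, Opt4, Opt5, Opt7, Opt8, Opt9

Opt1: not dominated (best risk).
Opt2: not dominated.
Opt3: not dominated.
Opt4: not dominated (best cost).
Opt5: not dominated (best benefit score).
Opt6: dominated by Opt2 (risk 7≤9, benefit score 77≥69, cost 155≤245, time 5≤20).
Opt7: not dominated.
Opt8: not dominated (best time).
Opt9: not dominated.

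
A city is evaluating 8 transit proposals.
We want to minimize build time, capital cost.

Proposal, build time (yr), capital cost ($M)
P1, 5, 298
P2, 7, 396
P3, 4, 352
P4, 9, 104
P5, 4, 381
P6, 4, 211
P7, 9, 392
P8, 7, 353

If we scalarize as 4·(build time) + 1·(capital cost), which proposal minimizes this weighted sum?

P4

P1: 4·5 + 1·298 = 318
P2: 4·7 + 1·396 = 424
P3: 4·4 + 1·352 = 368
P4: 4·9 + 1·104 = 140
P5: 4·4 + 1·381 = 397
P6: 4·4 + 1·211 = 227
P7: 4·9 + 1·392 = 428
P8: 4·7 + 1·353 = 381
Lowest: P4 at 140.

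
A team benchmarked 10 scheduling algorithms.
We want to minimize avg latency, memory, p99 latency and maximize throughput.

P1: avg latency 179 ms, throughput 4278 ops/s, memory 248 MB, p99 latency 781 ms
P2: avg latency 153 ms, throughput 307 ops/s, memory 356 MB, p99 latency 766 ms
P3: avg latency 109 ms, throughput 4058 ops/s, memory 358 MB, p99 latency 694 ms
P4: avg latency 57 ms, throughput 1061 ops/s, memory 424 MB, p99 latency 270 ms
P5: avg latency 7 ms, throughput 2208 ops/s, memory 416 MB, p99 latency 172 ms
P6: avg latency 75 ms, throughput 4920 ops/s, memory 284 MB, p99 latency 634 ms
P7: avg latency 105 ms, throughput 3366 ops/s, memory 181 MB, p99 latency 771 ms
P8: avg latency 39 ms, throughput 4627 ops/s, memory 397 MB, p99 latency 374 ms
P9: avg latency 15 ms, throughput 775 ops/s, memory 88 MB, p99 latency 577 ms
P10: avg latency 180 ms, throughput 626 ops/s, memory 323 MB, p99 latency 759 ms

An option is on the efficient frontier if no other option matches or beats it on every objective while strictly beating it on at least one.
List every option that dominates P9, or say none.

none

P1: worse on avg latency (179 vs 15).
P2: worse on avg latency (153 vs 15).
P3: worse on avg latency (109 vs 15).
P4: worse on avg latency (57 vs 15).
P5: worse on memory (416 vs 88).
P6: worse on avg latency (75 vs 15).
P7: worse on avg latency (105 vs 15).
P8: worse on avg latency (39 vs 15).
P10: worse on avg latency (180 vs 15).
No option dominates P9.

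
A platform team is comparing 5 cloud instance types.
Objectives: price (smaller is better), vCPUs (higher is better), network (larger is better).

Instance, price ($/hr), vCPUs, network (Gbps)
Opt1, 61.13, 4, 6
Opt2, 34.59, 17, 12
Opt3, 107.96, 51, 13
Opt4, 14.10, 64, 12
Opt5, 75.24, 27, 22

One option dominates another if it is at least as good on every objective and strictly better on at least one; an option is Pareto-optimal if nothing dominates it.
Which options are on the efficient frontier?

Opt1: dominated by Opt2 (price 34.59≤61.13, vCPUs 17≥4, network 12≥6).
Opt2: dominated by Opt4 (price 14.10≤34.59, vCPUs 64≥17, network 12≥12).
Opt3: not dominated.
Opt4: not dominated (best price).
Opt5: not dominated (best network).

Opt3, Opt4, Opt5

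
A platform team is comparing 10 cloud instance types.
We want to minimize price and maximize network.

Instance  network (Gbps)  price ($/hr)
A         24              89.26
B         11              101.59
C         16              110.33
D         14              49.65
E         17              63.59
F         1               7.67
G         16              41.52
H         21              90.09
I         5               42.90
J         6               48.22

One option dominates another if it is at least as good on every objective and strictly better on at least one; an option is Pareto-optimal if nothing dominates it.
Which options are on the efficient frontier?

A: not dominated (best network).
B: dominated by A (network 24≥11, price 89.26≤101.59).
C: dominated by A (network 24≥16, price 89.26≤110.33).
D: dominated by G (network 16≥14, price 41.52≤49.65).
E: not dominated.
F: not dominated (best price).
G: not dominated.
H: dominated by A (network 24≥21, price 89.26≤90.09).
I: dominated by G (network 16≥5, price 41.52≤42.90).
J: dominated by G (network 16≥6, price 41.52≤48.22).

A, E, F, G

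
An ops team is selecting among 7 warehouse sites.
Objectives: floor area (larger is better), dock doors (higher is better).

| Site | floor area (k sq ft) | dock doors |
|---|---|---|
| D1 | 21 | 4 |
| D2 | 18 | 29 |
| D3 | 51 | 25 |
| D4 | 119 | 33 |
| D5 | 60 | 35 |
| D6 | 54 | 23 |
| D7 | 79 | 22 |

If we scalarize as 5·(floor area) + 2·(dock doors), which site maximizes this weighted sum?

D4

D1: 5·21 + 2·4 = 113
D2: 5·18 + 2·29 = 148
D3: 5·51 + 2·25 = 305
D4: 5·119 + 2·33 = 661
D5: 5·60 + 2·35 = 370
D6: 5·54 + 2·23 = 316
D7: 5·79 + 2·22 = 439
Highest: D4 at 661.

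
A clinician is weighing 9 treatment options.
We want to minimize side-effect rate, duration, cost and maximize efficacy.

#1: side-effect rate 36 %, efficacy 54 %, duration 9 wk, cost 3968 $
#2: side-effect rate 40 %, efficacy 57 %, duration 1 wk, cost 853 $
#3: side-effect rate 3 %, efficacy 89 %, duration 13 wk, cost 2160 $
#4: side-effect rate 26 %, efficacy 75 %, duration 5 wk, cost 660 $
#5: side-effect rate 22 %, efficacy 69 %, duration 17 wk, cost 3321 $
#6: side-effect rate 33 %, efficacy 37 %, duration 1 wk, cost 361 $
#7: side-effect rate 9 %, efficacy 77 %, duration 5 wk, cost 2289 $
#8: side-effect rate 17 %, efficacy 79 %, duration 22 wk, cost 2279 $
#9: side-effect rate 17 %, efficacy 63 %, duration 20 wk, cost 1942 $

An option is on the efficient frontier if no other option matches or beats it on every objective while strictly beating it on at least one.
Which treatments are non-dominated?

#1: dominated by #4 (side-effect rate 26≤36, efficacy 75≥54, duration 5≤9, cost 660≤3968).
#2: not dominated.
#3: not dominated (best side-effect rate).
#4: not dominated.
#5: dominated by #3 (side-effect rate 3≤22, efficacy 89≥69, duration 13≤17, cost 2160≤3321).
#6: not dominated (best cost).
#7: not dominated.
#8: dominated by #3 (side-effect rate 3≤17, efficacy 89≥79, duration 13≤22, cost 2160≤2279).
#9: not dominated.

#2, #3, #4, #6, #7, #9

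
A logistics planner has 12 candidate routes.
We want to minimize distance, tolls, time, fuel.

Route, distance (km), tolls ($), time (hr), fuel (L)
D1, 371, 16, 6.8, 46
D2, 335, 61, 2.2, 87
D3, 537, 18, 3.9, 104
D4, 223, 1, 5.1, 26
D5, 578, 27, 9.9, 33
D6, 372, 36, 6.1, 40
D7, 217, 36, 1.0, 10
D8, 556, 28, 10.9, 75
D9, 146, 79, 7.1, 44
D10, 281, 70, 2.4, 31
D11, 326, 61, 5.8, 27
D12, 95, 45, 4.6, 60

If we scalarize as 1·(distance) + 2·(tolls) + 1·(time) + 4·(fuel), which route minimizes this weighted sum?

D1: 1·371 + 2·16 + 1·6.8 + 4·46 = 593.8
D2: 1·335 + 2·61 + 1·2.2 + 4·87 = 807.2
D3: 1·537 + 2·18 + 1·3.9 + 4·104 = 992.9
D4: 1·223 + 2·1 + 1·5.1 + 4·26 = 334.1
D5: 1·578 + 2·27 + 1·9.9 + 4·33 = 773.9
D6: 1·372 + 2·36 + 1·6.1 + 4·40 = 610.1
D7: 1·217 + 2·36 + 1·1.0 + 4·10 = 330.0
D8: 1·556 + 2·28 + 1·10.9 + 4·75 = 922.9
D9: 1·146 + 2·79 + 1·7.1 + 4·44 = 487.1
D10: 1·281 + 2·70 + 1·2.4 + 4·31 = 547.4
D11: 1·326 + 2·61 + 1·5.8 + 4·27 = 561.8
D12: 1·95 + 2·45 + 1·4.6 + 4·60 = 429.6
Lowest: D7 at 330.0.

D7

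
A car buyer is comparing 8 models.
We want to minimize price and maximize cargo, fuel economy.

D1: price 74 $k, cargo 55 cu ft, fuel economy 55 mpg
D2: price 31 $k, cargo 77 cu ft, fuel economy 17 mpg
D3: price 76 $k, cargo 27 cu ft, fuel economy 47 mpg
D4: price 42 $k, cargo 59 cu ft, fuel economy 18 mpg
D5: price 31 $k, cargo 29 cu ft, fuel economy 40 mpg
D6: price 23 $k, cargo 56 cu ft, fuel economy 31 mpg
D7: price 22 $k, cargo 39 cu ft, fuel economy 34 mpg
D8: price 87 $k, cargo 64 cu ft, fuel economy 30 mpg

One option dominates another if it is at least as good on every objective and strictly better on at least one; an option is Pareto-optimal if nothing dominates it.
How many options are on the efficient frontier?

7

D1: not dominated (best fuel economy).
D2: not dominated (best cargo).
D3: dominated by D1 (price 74≤76, cargo 55≥27, fuel economy 55≥47).
D4: not dominated.
D5: not dominated.
D6: not dominated.
D7: not dominated (best price).
D8: not dominated.
Pareto-optimal: D1, D2, D4, D5, D6, D7, D8 → 7.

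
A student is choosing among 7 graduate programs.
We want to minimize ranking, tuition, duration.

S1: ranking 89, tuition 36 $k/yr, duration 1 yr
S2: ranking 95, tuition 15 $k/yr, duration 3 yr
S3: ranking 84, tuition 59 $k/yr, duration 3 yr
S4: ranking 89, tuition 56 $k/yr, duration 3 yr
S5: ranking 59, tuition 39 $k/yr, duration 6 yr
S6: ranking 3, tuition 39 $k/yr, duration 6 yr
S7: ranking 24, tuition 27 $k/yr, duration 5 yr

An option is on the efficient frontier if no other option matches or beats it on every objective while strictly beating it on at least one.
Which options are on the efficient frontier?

S1, S2, S3, S6, S7

S1: not dominated (best duration).
S2: not dominated (best tuition).
S3: not dominated.
S4: dominated by S1 (ranking 89≤89, tuition 36≤56, duration 1≤3).
S5: dominated by S6 (ranking 3≤59, tuition 39≤39, duration 6≤6).
S6: not dominated (best ranking).
S7: not dominated.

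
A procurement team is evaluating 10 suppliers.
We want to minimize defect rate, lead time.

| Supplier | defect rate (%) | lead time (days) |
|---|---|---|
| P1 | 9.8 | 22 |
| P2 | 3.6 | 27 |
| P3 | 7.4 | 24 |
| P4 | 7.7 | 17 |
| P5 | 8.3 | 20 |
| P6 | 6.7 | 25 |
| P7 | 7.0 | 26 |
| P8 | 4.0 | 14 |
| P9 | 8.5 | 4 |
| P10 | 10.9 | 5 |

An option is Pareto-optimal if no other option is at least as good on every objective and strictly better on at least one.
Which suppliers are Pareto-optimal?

P2, P8, P9

P1: dominated by P4 (defect rate 7.7≤9.8, lead time 17≤22).
P2: not dominated (best defect rate).
P3: dominated by P8 (defect rate 4.0≤7.4, lead time 14≤24).
P4: dominated by P8 (defect rate 4.0≤7.7, lead time 14≤17).
P5: dominated by P4 (defect rate 7.7≤8.3, lead time 17≤20).
P6: dominated by P8 (defect rate 4.0≤6.7, lead time 14≤25).
P7: dominated by P6 (defect rate 6.7≤7.0, lead time 25≤26).
P8: not dominated.
P9: not dominated (best lead time).
P10: dominated by P9 (defect rate 8.5≤10.9, lead time 4≤5).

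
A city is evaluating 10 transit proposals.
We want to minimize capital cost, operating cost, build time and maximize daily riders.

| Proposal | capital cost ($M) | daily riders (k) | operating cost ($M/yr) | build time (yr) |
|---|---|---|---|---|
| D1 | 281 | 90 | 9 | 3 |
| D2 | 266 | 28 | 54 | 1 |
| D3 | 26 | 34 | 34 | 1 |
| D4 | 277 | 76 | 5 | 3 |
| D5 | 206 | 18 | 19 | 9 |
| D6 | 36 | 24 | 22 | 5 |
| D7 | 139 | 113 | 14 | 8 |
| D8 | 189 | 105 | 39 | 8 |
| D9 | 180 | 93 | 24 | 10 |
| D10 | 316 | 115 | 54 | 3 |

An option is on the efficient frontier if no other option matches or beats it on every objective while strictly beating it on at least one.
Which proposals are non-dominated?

D1: not dominated.
D2: dominated by D3 (capital cost 26≤266, daily riders 34≥28, operating cost 34≤54, build time 1≤1).
D3: not dominated (best capital cost).
D4: not dominated (best operating cost).
D5: dominated by D7 (capital cost 139≤206, daily riders 113≥18, operating cost 14≤19, build time 8≤9).
D6: not dominated.
D7: not dominated.
D8: dominated by D7 (capital cost 139≤189, daily riders 113≥105, operating cost 14≤39, build time 8≤8).
D9: dominated by D7 (capital cost 139≤180, daily riders 113≥93, operating cost 14≤24, build time 8≤10).
D10: not dominated (best daily riders).

D1, D3, D4, D6, D7, D10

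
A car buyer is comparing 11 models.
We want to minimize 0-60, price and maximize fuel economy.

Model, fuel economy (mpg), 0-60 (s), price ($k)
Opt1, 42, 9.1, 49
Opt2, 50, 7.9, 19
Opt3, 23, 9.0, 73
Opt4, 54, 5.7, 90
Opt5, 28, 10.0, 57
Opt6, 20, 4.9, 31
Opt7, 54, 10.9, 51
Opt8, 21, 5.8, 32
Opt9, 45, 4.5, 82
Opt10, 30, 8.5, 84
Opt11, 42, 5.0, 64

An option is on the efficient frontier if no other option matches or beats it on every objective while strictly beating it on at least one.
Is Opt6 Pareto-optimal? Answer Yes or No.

Yes

Opt1: worse on 0-60 (9.1 vs 4.9).
Opt2: worse on 0-60 (7.9 vs 4.9).
Opt3: worse on 0-60 (9.0 vs 4.9).
Opt4: worse on 0-60 (5.7 vs 4.9).
Opt5: worse on 0-60 (10.0 vs 4.9).
Opt7: worse on 0-60 (10.9 vs 4.9).
Opt8: worse on 0-60 (5.8 vs 4.9).
Opt9: worse on price (82 vs 31).
Opt10: worse on 0-60 (8.5 vs 4.9).
Opt11: worse on 0-60 (5.0 vs 4.9).
No option is at least as good as Opt6 on every objective and strictly better on one.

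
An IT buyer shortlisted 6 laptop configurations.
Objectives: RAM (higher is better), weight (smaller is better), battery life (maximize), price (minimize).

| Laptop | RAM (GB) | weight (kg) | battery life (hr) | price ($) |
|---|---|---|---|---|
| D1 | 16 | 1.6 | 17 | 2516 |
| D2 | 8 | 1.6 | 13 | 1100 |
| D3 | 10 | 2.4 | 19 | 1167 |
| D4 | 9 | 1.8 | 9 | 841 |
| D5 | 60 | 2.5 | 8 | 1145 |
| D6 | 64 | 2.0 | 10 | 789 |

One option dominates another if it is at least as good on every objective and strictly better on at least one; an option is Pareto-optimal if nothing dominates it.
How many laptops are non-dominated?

5

D1: not dominated.
D2: not dominated.
D3: not dominated (best battery life).
D4: not dominated.
D5: dominated by D6 (RAM 64≥60, weight 2.0≤2.5, battery life 10≥8, price 789≤1145).
D6: not dominated (best RAM).
Pareto-optimal: D1, D2, D3, D4, D6 → 5.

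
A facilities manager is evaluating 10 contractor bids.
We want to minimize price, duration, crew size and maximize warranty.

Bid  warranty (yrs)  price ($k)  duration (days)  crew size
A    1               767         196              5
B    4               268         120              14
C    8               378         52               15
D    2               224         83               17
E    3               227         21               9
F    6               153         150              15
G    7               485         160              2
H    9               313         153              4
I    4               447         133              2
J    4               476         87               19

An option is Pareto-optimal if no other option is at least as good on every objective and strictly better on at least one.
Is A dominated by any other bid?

Yes

G vs A: warranty 7≥1, price 485≤767, duration 160≤196, crew size 2≤5 — G is at least as good on every objective and strictly better on at least one, so G dominates A.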